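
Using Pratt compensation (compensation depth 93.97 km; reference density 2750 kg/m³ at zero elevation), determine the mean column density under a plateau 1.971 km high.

2690 kg/m³

Pratt balance: ρ_ref D = ρ (D + h).
ρ = ρ_ref D/(D + h) = 2750 × 93.97 km/(93.97 km + 1.971 km) = 2690 kg/m³.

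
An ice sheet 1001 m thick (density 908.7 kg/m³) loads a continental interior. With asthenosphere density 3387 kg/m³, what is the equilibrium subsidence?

269 m

Balancing pressure at the compensation depth: the ice load ρ_ice t is balanced by mantle displaced below, ρ_m s.
s = t ρ_ice / ρ_m = 1001 m × 908.7/3387 = 269 m.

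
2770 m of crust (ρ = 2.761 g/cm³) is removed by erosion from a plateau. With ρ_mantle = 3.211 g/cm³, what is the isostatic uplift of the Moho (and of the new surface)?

Unloading: uplift u = e ρ_c/ρ_m = 2770 m × 2.761/3.211 = 2380 m.

2380 m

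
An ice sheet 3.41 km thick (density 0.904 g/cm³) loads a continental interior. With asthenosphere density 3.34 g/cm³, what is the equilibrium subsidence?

0.923 km

By Archimedes' principle applied to the lithosphere: the ice load ρ_ice t is balanced by mantle displaced below, ρ_m s.
s = t ρ_ice / ρ_m = 3.41 km × 0.904/3.34 = 0.923 km.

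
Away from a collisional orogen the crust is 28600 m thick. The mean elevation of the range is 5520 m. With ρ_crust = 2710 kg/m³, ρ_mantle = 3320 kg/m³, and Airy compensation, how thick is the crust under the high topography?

58600 m

Root depth r = h ρ_c / (ρ_m − ρ_c) = 5520 m × 2710 / 610 = 24520 m.
Total thickness = T + h + r = 28600 m + 5520 m + 24520 m = 58600 m.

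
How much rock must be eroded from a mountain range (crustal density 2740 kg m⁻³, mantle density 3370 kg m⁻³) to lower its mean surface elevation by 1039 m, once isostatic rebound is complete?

Net drop Δ = e − u = e − e ρ_c/ρ_m = e (ρ_m − ρ_c)/ρ_m.
e = Δ ρ_m/(ρ_m − ρ_c) = 1039 m × 3370/630 = 5560 m.

5560 m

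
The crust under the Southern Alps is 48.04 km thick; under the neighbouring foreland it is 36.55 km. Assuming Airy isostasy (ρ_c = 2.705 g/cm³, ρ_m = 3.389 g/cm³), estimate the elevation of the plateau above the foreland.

Excess crust Δ = 48.04 km − 36.55 km = 11.49 km, split between elevation h and root r with h + r = Δ.
Airy balance ρ_c h = (ρ_m − ρ_c) r gives r = h ρ_c/(ρ_m − ρ_c), so h (1 + ρ_c/(ρ_m − ρ_c)) = Δ, i.e. h = Δ (ρ_m − ρ_c)/ρ_m.
h = 11.49 km × 0.684/3.389 = 2.32 km.

2.32 km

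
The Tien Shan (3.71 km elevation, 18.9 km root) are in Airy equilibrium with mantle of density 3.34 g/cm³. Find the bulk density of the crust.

ρ_c h = (ρ_m − ρ_c) r → ρ_c (h + r) = ρ_m r → ρ_c = ρ_m r / (h + r).
ρ_c = 3.34 × 18.9 km / (3.71 km + 18.9 km) = 2.79 g/cm³.

2.79 g/cm³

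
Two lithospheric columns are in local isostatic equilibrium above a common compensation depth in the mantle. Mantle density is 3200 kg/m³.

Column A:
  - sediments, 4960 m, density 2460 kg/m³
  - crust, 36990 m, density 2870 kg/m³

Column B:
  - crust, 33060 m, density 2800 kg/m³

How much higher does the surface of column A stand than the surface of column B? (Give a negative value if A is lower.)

829 m

For any compensation level in the mantle, the mantle terms cancel and isostasy reduces to e = (Σt_A − Σt_B) − (Σ(ρt)_A − Σ(ρt)_B) / ρ_m.
Σt_A = 41950 m; Σt_B = 33060 m; Σ(ρt)_A = 118362900; Σ(ρt)_B = 92568000 (in m·kg/m³).
e = (41950 − 33060) − (118362900 − 92568000) / 3200 = 829 m.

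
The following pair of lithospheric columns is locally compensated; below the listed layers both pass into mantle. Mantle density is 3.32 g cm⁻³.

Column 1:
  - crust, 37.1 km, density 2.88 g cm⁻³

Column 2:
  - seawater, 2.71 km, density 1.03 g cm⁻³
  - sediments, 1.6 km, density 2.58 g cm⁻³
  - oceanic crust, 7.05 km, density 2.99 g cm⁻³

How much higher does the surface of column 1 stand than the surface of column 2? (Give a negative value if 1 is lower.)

1.99 km

For any compensation level in the mantle, the mantle terms cancel and isostasy reduces to e = (Σt_1 − Σt_2) − (Σ(ρt)_1 − Σ(ρt)_2) / ρ_m.
Σt_1 = 37.1 km; Σt_2 = 11.36 km; Σ(ρt)_1 = 106.848; Σ(ρt)_2 = 27.9988 (in km·g cm⁻³).
e = (37.1 − 11.36) − (106.848 − 27.9988) / 3.32 = 1.99 km.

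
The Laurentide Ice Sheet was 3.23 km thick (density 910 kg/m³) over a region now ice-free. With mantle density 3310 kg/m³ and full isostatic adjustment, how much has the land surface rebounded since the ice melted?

0.888 km

Removing the load lets mantle flow back in; uplift u satisfies ρ_ice t = ρ_m u.
u = t ρ_ice/ρ_m = 3.23 km × 910/3310 = 0.888 km.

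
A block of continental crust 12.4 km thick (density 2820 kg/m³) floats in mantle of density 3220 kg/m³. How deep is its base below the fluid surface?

10.9 km

Draft d = t ρ_obj/ρ_fluid = 12.4 km × 2820/3220 = 10.9 km.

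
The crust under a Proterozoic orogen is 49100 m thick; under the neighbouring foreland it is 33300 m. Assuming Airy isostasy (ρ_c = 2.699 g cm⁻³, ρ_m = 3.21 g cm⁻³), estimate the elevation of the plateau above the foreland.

Excess crust Δ = 49100 m − 33300 m = 15800 m, split between elevation h and root r with h + r = Δ.
Airy balance ρ_c h = (ρ_m − ρ_c) r gives r = h ρ_c/(ρ_m − ρ_c), so h (1 + ρ_c/(ρ_m − ρ_c)) = Δ, i.e. h = Δ (ρ_m − ρ_c)/ρ_m.
h = 15800 m × 0.511/3.21 = 2520 m.

2520 m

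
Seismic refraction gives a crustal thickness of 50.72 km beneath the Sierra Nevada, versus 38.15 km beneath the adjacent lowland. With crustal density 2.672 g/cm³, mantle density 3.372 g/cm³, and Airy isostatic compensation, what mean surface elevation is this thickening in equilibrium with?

2.61 km

Excess crust Δ = 50.72 km − 38.15 km = 12.57 km, split between elevation h and root r with h + r = Δ.
Airy balance ρ_c h = (ρ_m − ρ_c) r gives r = h ρ_c/(ρ_m − ρ_c), so h (1 + ρ_c/(ρ_m − ρ_c)) = Δ, i.e. h = Δ (ρ_m − ρ_c)/ρ_m.
h = 12.57 km × 0.7/3.372 = 2.61 km.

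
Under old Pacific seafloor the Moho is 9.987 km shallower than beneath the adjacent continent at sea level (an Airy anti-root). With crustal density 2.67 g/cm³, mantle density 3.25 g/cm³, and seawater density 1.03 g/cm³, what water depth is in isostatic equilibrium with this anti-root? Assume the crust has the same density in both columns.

3.53 km

Replacing a thickness d of crust by seawater at the top must be balanced by replacing crust with mantle at the base: d (ρ_c − ρ_w) = a (ρ_m − ρ_c).
d = a (ρ_m − ρ_c)/(ρ_c − ρ_w) = 9.987 km × 0.58/1.64 = 3.53 km.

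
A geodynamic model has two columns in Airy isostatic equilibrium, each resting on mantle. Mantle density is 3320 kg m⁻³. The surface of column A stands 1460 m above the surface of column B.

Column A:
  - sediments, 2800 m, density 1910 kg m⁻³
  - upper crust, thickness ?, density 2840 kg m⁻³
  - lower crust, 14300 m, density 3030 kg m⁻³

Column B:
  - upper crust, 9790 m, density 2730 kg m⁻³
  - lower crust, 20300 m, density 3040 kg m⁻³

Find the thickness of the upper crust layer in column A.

Take the compensation level at the base of the deeper column (depth z_c below the surface of column A) and equate Σ ρ_i t_i down to z_c; mantle fills any gap and the z_c terms cancel.
Column A: 2800×1910 + x×2840 + 14300×3030 + (z_c − 17100 − x)×3320
Column B: 1460×0 + 9790×2730 + 20300×3040 + (z_c − 1460 − 30090)×3320
The z_c×3320 term appears on both sides and cancels. Collect the known terms of each column as K = Σ(ρt)_known − 3320 × (depth of known layers): K_A = 48677000 − 3320×17100 = −8095000; K_B = 88438700 − 3320×(1460 + 30090) = −16307300.
Balance: K_A − x×(3320 − 2840) = K_B, so x = (K_A − K_B)/(3320 − 2840) = 8212300/480 = 17100 m.

17100 m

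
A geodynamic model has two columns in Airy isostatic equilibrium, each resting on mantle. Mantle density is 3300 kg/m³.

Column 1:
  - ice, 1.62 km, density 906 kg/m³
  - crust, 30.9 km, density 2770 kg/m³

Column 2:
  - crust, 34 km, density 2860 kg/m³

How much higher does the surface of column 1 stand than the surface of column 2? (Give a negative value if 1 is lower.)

For any compensation level in the mantle, the mantle terms cancel and isostasy reduces to e = (Σt_1 − Σt_2) − (Σ(ρt)_1 − Σ(ρt)_2) / ρ_m.
Σt_1 = 32.52 km; Σt_2 = 34 km; Σ(ρt)_1 = 87060.72; Σ(ρt)_2 = 97240 (in km·kg/m³).
e = (32.52 − 34) − (87060.72 − 97240) / 3300 = 1.6 km.

1.6 km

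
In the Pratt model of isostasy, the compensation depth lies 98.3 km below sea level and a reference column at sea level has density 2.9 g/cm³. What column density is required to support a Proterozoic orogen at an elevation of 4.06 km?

Pratt balance: ρ_ref D = ρ (D + h).
ρ = ρ_ref D/(D + h) = 2.9 × 98.3 km/(98.3 km + 4.06 km) = 2.78 g/cm³.

2.78 g/cm³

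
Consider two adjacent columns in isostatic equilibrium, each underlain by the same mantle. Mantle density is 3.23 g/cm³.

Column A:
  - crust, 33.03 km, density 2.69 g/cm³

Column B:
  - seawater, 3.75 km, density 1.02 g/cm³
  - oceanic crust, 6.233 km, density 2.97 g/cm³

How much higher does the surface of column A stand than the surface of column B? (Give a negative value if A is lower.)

For any compensation level in the mantle, the mantle terms cancel and isostasy reduces to e = (Σt_A − Σt_B) − (Σ(ρt)_A − Σ(ρt)_B) / ρ_m.
Σt_A = 33.03 km; Σt_B = 9.983 km; Σ(ρt)_A = 88.8507; Σ(ρt)_B = 22.33701 (in km·g/cm³).
e = (33.03 − 9.983) − (88.8507 − 22.33701) / 3.23 = 2.45 km.

2.45 km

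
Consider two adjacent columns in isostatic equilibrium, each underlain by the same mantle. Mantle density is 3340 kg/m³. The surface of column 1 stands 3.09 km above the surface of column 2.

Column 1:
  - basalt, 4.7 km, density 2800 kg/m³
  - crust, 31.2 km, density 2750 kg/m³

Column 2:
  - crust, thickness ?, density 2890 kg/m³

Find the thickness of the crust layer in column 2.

Take the compensation level at the base of the deeper column (depth z_c below the surface of column 1) and equate Σ ρ_i t_i down to z_c; mantle fills any gap and the z_c terms cancel.
Column 1: 4.7×2800 + 31.2×2750 + (z_c − 35.9)×3340
Column 2: 3.09×0 + x×2890 + (z_c − 3.09 − 0 − x)×3340
The z_c×3340 term appears on both sides and cancels. Collect the known terms of each column as K = Σ(ρt)_known − 3340 × (depth of known layers): K_1 = 98960 − 3340×35.9 = −20946; K_2 = 0 − 3340×(3.09 + 0) = −10320.6.
Balance: K_1 = K_2 − x×(3340 − 2890), so x = (K_2 − K_1)/(3340 − 2890) = 10625.4/450 = 23.6 km.

23.6 km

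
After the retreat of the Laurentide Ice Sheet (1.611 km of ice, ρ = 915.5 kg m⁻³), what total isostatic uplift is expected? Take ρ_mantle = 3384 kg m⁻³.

Removing the load lets mantle flow back in; uplift u satisfies ρ_ice t = ρ_m u.
u = t ρ_ice/ρ_m = 1.611 km × 915.5/3384 = 0.436 km.

0.436 km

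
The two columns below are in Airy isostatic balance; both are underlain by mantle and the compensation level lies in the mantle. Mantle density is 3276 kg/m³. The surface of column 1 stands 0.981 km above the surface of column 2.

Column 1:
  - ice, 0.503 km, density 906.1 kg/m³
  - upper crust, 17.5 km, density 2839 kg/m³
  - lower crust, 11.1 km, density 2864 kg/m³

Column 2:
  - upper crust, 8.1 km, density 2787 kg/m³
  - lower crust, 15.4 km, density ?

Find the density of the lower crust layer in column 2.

2870 kg/m³

Take the compensation level at the base of the deeper column (depth z_c below the surface of column 1) and equate Σ ρ_i t_i down to z_c; mantle fills any gap and the z_c terms cancel.
Column 1: 0.503×906.1 + 17.5×2839 + 11.1×2864 + (z_c − 29.103)×3276
Column 2: 0.981×0 + 8.1×2787 + 15.4×ρ + (z_c − 0.981 − 23.5)×3276
The z_c×3276 term appears on both sides and cancels. Collect the known terms of each column as K = Σ(ρt)_known − 3276 × (depth of known layers): K_1 = 81928.6683 − 3276×29.103 = −13412.7597; K_2 = 22574.7 − 3276×(0.981 + 23.5) = −57625.056.
Balance: K_1 = K_2 + 15.4×ρ, so ρ = (K_1 − K_2)/15.4 = 44212.3/15.4 = 2870 kg/m³.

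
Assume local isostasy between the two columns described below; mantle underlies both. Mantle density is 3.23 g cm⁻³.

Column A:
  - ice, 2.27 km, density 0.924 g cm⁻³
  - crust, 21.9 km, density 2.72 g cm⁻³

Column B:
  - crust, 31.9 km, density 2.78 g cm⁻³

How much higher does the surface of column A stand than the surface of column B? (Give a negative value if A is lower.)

For any compensation level in the mantle, the mantle terms cancel and isostasy reduces to e = (Σt_A − Σt_B) − (Σ(ρt)_A − Σ(ρt)_B) / ρ_m.
Σt_A = 24.17 km; Σt_B = 31.9 km; Σ(ρt)_A = 61.66548; Σ(ρt)_B = 88.682 (in km·g cm⁻³).
e = (24.17 − 31.9) − (61.66548 − 88.682) / 3.23 = 0.634 km.

0.634 km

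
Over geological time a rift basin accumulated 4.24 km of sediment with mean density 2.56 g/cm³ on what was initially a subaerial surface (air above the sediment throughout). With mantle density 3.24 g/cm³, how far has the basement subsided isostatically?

Subaerial load: s = t ρ_sed / ρ_m = 4.24 km × 2.56/3.24 = 3.35 km.

3.35 km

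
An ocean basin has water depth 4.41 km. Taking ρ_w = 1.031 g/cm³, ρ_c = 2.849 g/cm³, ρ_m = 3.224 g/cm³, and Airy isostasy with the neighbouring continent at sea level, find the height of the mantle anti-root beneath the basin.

Equating mass per unit area of the two columns: replacing crust with seawater at the top is compensated by replacing crust with mantle at the base: d (ρ_c − ρ_w) = a (ρ_m − ρ_c).
a = d (ρ_c − ρ_w)/(ρ_m − ρ_c) = 4.41 km × 1.818/0.375 = 21.4 km.

21.4 km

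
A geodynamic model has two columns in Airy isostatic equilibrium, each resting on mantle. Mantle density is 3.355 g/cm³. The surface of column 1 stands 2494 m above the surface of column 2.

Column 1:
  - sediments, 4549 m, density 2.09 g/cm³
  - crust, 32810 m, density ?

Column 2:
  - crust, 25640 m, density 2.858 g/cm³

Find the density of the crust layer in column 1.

Take the compensation level at the base of the deeper column (depth z_c below the surface of column 1) and equate Σ ρ_i t_i down to z_c; mantle fills any gap and the z_c terms cancel.
Column 1: 4549×2.09 + 32810×ρ + (z_c − 37359)×3.355
Column 2: 2494×0 + 25640×2.858 + (z_c − 2494 − 25640)×3.355
The z_c×3.355 term appears on both sides and cancels. Collect the known terms of each column as K = Σ(ρt)_known − 3.355 × (depth of known layers): K_1 = 9507.41 − 3.355×37359 = −115832.035; K_2 = 73279.12 − 3.355×(2494 + 25640) = −21110.45.
Balance: K_1 + 32810×ρ = K_2, so ρ = (K_2 − K_1)/32810 = 94721.6/32810 = 2.89 g/cm³.

2.89 g/cm³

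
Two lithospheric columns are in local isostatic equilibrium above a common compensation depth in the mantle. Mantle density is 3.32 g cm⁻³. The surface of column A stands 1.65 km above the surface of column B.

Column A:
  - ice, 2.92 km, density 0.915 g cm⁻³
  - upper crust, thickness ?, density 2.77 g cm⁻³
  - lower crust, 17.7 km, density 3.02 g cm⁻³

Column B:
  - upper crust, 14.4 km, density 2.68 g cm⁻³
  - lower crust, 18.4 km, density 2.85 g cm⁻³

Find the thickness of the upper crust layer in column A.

20 km

Take the compensation level at the base of the deeper column (depth z_c below the surface of column A) and equate Σ ρ_i t_i down to z_c; mantle fills any gap and the z_c terms cancel.
Column A: 2.92×0.915 + x×2.77 + 17.7×3.02 + (z_c − 20.62 − x)×3.32
Column B: 1.65×0 + 14.4×2.68 + 18.4×2.85 + (z_c − 1.65 − 32.8)×3.32
The z_c×3.32 term appears on both sides and cancels. Collect the known terms of each column as K = Σ(ρt)_known − 3.32 × (depth of known layers): K_A = 56.1258 − 3.32×20.62 = −12.3326; K_B = 91.032 − 3.32×(1.65 + 32.8) = −23.342.
Balance: K_A − x×(3.32 − 2.77) = K_B, so x = (K_A − K_B)/(3.32 − 2.77) = 11.0094/0.55 = 20 km.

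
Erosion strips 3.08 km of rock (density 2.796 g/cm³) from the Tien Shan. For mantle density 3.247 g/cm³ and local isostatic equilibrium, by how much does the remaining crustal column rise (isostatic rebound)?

Unloading: uplift u = e ρ_c/ρ_m = 3.08 km × 2.796/3.247 = 2.65 km.

2.65 km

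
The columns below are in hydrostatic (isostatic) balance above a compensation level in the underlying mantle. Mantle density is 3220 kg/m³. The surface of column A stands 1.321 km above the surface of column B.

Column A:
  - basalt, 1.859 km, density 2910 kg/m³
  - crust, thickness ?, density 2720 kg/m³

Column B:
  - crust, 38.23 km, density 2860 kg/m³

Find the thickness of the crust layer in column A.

Take the compensation level at the base of the deeper column (depth z_c below the surface of column A) and equate Σ ρ_i t_i down to z_c; mantle fills any gap and the z_c terms cancel.
Column A: 1.859×2910 + x×2720 + (z_c − 1.859 − x)×3220
Column B: 1.321×0 + 38.23×2860 + (z_c − 1.321 − 38.23)×3220
The z_c×3220 term appears on both sides and cancels. Collect the known terms of each column as K = Σ(ρt)_known − 3220 × (depth of known layers): K_A = 5409.69 − 3220×1.859 = −576.29; K_B = 109337.8 − 3220×(1.321 + 38.23) = −18016.42.
Balance: K_A − x×(3220 − 2720) = K_B, so x = (K_A − K_B)/(3220 − 2720) = 17440.1/500 = 34.9 km.

34.9 km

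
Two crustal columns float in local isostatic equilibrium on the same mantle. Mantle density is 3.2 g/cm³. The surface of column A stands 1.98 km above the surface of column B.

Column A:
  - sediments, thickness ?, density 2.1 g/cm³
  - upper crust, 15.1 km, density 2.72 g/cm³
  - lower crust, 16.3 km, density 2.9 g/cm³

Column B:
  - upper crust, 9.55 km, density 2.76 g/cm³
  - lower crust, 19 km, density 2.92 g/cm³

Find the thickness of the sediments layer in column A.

3.38 km

Take the compensation level at the base of the deeper column (depth z_c below the surface of column A) and equate Σ ρ_i t_i down to z_c; mantle fills any gap and the z_c terms cancel.
Column A: x×2.1 + 15.1×2.72 + 16.3×2.9 + (z_c − 31.4 − x)×3.2
Column B: 1.98×0 + 9.55×2.76 + 19×2.92 + (z_c − 1.98 − 28.55)×3.2
The z_c×3.2 term appears on both sides and cancels. Collect the known terms of each column as K = Σ(ρt)_known − 3.2 × (depth of known layers): K_A = 88.342 − 3.2×31.4 = −12.138; K_B = 81.838 − 3.2×(1.98 + 28.55) = −15.858.
Balance: K_A − x×(3.2 − 2.1) = K_B, so x = (K_A − K_B)/(3.2 − 2.1) = 3.72/1.1 = 3.38 km.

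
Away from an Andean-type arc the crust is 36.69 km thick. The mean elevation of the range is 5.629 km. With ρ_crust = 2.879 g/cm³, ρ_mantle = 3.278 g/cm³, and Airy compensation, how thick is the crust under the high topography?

82.9 km

Root depth r = h ρ_c / (ρ_m − ρ_c) = 5.629 km × 2.879 / 0.399 = 40.62 km.
Total thickness = T + h + r = 36.69 km + 5.629 km + 40.62 km = 82.9 km.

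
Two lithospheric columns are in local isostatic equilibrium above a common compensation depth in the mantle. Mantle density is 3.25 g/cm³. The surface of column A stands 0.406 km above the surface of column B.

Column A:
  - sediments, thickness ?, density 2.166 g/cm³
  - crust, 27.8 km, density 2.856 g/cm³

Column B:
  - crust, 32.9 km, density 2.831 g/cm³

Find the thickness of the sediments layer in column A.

3.83 km

Take the compensation level at the base of the deeper column (depth z_c below the surface of column A) and equate Σ ρ_i t_i down to z_c; mantle fills any gap and the z_c terms cancel.
Column A: x×2.166 + 27.8×2.856 + (z_c − 27.8 − x)×3.25
Column B: 0.406×0 + 32.9×2.831 + (z_c − 0.406 − 32.9)×3.25
The z_c×3.25 term appears on both sides and cancels. Collect the known terms of each column as K = Σ(ρt)_known − 3.25 × (depth of known layers): K_A = 79.3968 − 3.25×27.8 = −10.9532; K_B = 93.1399 − 3.25×(0.406 + 32.9) = −15.1046.
Balance: K_A − x×(3.25 − 2.166) = K_B, so x = (K_A − K_B)/(3.25 − 2.166) = 4.1514/1.084 = 3.83 km.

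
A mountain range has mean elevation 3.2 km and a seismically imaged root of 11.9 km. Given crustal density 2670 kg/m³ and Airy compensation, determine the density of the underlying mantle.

Airy balance: ρ_c h = (ρ_m − ρ_c) r → ρ_m = ρ_c (1 + h/r).
ρ_m = 2670 × (1 + 3.2 km/11.9 km) = 3390 kg/m³.

3390 kg/m³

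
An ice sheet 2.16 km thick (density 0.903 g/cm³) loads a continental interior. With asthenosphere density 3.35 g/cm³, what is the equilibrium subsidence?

In Airy isostatic equilibrium: the ice load ρ_ice t is balanced by mantle displaced below, ρ_m s.
s = t ρ_ice / ρ_m = 2.16 km × 0.903/3.35 = 0.582 km.

0.582 km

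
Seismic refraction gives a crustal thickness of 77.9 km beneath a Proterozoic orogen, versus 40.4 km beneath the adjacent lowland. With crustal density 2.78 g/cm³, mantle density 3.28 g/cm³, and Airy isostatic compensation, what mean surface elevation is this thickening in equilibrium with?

5.72 km

Excess crust Δ = 77.9 km − 40.4 km = 37.5 km, split between elevation h and root r with h + r = Δ.
Airy balance ρ_c h = (ρ_m − ρ_c) r gives r = h ρ_c/(ρ_m − ρ_c), so h (1 + ρ_c/(ρ_m − ρ_c)) = Δ, i.e. h = Δ (ρ_m − ρ_c)/ρ_m.
h = 37.5 km × 0.5/3.28 = 5.72 km.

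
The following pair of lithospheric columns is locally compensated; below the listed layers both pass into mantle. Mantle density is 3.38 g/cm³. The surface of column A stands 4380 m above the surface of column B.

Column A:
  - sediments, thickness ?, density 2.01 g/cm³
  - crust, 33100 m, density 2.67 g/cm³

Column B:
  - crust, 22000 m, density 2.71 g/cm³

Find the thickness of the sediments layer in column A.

Take the compensation level at the base of the deeper column (depth z_c below the surface of column A) and equate Σ ρ_i t_i down to z_c; mantle fills any gap and the z_c terms cancel.
Column A: x×2.01 + 33100×2.67 + (z_c − 33100 − x)×3.38
Column B: 4380×0 + 22000×2.71 + (z_c − 4380 − 22000)×3.38
The z_c×3.38 term appears on both sides and cancels. Collect the known terms of each column as K = Σ(ρt)_known − 3.38 × (depth of known layers): K_A = 88377 − 3.38×33100 = −23501; K_B = 59620 − 3.38×(4380 + 22000) = −29544.4.
Balance: K_A − x×(3.38 − 2.01) = K_B, so x = (K_A − K_B)/(3.38 − 2.01) = 6043.4/1.37 = 4410 m.

4410 m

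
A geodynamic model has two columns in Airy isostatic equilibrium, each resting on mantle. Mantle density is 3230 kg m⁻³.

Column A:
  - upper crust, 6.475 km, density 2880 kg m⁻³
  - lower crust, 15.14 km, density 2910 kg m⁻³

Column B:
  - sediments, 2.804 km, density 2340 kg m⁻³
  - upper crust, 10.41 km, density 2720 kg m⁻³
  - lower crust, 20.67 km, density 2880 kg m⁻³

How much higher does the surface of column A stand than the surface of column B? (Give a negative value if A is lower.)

For any compensation level in the mantle, the mantle terms cancel and isostasy reduces to e = (Σt_A − Σt_B) − (Σ(ρt)_A − Σ(ρt)_B) / ρ_m.
Σt_A = 21.615 km; Σt_B = 33.884 km; Σ(ρt)_A = 62705.4; Σ(ρt)_B = 94406.16 (in km·kg m⁻³).
e = (21.615 − 33.884) − (62705.4 − 94406.16) / 3230 = −2.45 km.

−2.45 km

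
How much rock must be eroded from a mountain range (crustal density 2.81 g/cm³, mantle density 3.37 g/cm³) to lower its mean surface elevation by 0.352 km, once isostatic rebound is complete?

2.12 km

Net drop Δ = e − u = e − e ρ_c/ρ_m = e (ρ_m − ρ_c)/ρ_m.
e = Δ ρ_m/(ρ_m − ρ_c) = 0.352 km × 3.37/0.56 = 2.12 km.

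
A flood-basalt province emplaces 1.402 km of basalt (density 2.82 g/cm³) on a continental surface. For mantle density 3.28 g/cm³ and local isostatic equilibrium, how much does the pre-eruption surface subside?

1.21 km

Subaerial loading: s = t ρ_load / ρ_m.
s = 1.402 km × 2.82/3.28 = 1.21 km.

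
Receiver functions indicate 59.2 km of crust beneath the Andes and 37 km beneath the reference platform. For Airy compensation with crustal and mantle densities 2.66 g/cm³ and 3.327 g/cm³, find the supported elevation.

Excess crust Δ = 59.2 km − 37 km = 22.2 km, split between elevation h and root r with h + r = Δ.
Airy balance ρ_c h = (ρ_m − ρ_c) r gives r = h ρ_c/(ρ_m − ρ_c), so h (1 + ρ_c/(ρ_m − ρ_c)) = Δ, i.e. h = Δ (ρ_m − ρ_c)/ρ_m.
h = 22.2 km × 0.667/3.327 = 4.45 km.

4.45 km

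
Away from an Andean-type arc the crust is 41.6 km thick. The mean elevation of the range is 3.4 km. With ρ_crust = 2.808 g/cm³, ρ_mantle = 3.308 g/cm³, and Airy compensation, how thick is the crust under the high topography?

Root depth r = h ρ_c / (ρ_m − ρ_c) = 3.4 km × 2.808 / 0.5 = 19.09 km.
Total thickness = T + h + r = 41.6 km + 3.4 km + 19.09 km = 64.1 km.

64.1 km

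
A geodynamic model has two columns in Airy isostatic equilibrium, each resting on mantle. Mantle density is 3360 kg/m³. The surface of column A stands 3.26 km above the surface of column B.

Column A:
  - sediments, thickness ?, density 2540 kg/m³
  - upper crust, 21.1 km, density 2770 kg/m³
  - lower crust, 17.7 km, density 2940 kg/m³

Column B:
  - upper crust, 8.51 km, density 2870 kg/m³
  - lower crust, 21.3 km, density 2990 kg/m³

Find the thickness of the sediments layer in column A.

3.81 km

Take the compensation level at the base of the deeper column (depth z_c below the surface of column A) and equate Σ ρ_i t_i down to z_c; mantle fills any gap and the z_c terms cancel.
Column A: x×2540 + 21.1×2770 + 17.7×2940 + (z_c − 38.8 − x)×3360
Column B: 3.26×0 + 8.51×2870 + 21.3×2990 + (z_c − 3.26 − 29.81)×3360
The z_c×3360 term appears on both sides and cancels. Collect the known terms of each column as K = Σ(ρt)_known − 3360 × (depth of known layers): K_A = 110485 − 3360×38.8 = −19883; K_B = 88110.7 − 3360×(3.26 + 29.81) = −23004.5.
Balance: K_A − x×(3360 − 2540) = K_B, so x = (K_A − K_B)/(3360 − 2540) = 3121.5/820 = 3.81 km.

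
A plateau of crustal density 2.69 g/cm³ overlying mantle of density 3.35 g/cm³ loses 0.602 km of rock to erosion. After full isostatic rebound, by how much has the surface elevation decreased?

0.119 km

Rebound u = e ρ_c/ρ_m = 0.602 km × 2.69/3.35 = 0.4834 km.
Net surface drop = e − u = 0.602 km − 0.4834 km = e (ρ_m − ρ_c)/ρ_m = 0.119 km.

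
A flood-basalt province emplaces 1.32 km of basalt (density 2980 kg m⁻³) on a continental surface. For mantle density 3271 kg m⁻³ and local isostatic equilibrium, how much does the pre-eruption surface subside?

1.2 km

Subaerial loading: s = t ρ_load / ρ_m.
s = 1.32 km × 2980/3271 = 1.2 km.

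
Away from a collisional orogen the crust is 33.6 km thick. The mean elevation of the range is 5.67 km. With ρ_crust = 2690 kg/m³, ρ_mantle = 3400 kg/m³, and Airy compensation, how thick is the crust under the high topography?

Root depth r = h ρ_c / (ρ_m − ρ_c) = 5.67 km × 2690 / 710 = 21.48 km.
Total thickness = T + h + r = 33.6 km + 5.67 km + 21.48 km = 60.8 km.

60.8 km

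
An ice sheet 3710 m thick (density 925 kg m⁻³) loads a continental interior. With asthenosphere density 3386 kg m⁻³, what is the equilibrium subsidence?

For local isostatic compensation: the ice load ρ_ice t is balanced by mantle displaced below, ρ_m s.
s = t ρ_ice / ρ_m = 3710 m × 925/3386 = 1010 m.

1010 m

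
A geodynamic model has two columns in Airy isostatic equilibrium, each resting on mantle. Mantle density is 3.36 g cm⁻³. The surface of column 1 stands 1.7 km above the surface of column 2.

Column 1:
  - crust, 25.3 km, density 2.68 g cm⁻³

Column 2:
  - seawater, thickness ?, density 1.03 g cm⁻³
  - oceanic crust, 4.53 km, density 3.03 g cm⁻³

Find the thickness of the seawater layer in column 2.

Take the compensation level at the base of the deeper column (depth z_c below the surface of column 1) and equate Σ ρ_i t_i down to z_c; mantle fills any gap and the z_c terms cancel.
Column 1: 25.3×2.68 + (z_c − 25.3)×3.36
Column 2: 1.7×0 + x×1.03 + 4.53×3.03 + (z_c − 1.7 − 4.53 − x)×3.36
The z_c×3.36 term appears on both sides and cancels. Collect the known terms of each column as K = Σ(ρt)_known − 3.36 × (depth of known layers): K_1 = 67.804 − 3.36×25.3 = −17.204; K_2 = 13.7259 − 3.36×(1.7 + 4.53) = −7.2069.
Balance: K_1 = K_2 − x×(3.36 − 1.03), so x = (K_2 − K_1)/(3.36 − 1.03) = 9.9971/2.33 = 4.29 km.

4.29 km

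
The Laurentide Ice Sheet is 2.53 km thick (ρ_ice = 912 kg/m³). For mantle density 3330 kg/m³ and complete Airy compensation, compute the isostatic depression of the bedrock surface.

Isostatic balance requires: the ice load ρ_ice t is balanced by mantle displaced below, ρ_m s.
s = t ρ_ice / ρ_m = 2.53 km × 912/3330 = 0.693 km.

0.693 km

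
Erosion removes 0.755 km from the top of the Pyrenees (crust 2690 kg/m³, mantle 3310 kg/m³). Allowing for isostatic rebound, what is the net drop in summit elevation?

Rebound u = e ρ_c/ρ_m = 0.755 km × 2690/3310 = 0.6136 km.
Net surface drop = e − u = 0.755 km − 0.6136 km = e (ρ_m − ρ_c)/ρ_m = 0.141 km.

0.141 km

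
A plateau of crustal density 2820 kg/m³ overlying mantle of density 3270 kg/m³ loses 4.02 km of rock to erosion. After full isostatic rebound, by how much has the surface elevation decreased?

Rebound u = e ρ_c/ρ_m = 4.02 km × 2820/3270 = 3.467 km.
Net surface drop = e − u = 4.02 km − 3.467 km = e (ρ_m − ρ_c)/ρ_m = 0.553 km.

0.553 km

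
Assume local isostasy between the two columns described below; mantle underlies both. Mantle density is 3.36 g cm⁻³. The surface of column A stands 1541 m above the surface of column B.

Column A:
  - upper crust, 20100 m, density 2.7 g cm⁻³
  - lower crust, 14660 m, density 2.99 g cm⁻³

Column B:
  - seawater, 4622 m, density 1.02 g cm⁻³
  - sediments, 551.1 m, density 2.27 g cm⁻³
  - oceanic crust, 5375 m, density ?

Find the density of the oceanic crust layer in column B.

2.97 g cm⁻³

Take the compensation level at the base of the deeper column (depth z_c below the surface of column A) and equate Σ ρ_i t_i down to z_c; mantle fills any gap and the z_c terms cancel.
Column A: 20100×2.7 + 14660×2.99 + (z_c − 34760)×3.36
Column B: 1541×0 + 4622×1.02 + 551.1×2.27 + 5375×ρ + (z_c − 1541 − 10548.1)×3.36
The z_c×3.36 term appears on both sides and cancels. Collect the known terms of each column as K = Σ(ρt)_known − 3.36 × (depth of known layers): K_A = 98103.4 − 3.36×34760 = −18690.2; K_B = 5965.437 − 3.36×(1541 + 10548.1) = −34653.939.
Balance: K_A = K_B + 5375×ρ, so ρ = (K_A − K_B)/5375 = 15963.7/5375 = 2.97 g cm⁻³.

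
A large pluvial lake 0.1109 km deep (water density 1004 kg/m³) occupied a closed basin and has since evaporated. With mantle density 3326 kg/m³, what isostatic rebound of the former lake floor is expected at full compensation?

u = d ρ_w/ρ_m = 0.1109 km × 1004/3326 = 0.0335 km.

0.0335 km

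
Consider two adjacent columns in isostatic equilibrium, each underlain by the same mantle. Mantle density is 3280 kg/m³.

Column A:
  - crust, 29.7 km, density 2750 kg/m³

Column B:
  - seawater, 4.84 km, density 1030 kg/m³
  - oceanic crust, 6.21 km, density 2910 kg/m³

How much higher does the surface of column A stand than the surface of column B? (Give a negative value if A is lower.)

0.778 km

For any compensation level in the mantle, the mantle terms cancel and isostasy reduces to e = (Σt_A − Σt_B) − (Σ(ρt)_A − Σ(ρt)_B) / ρ_m.
Σt_A = 29.7 km; Σt_B = 11.05 km; Σ(ρt)_A = 81675; Σ(ρt)_B = 23056.3 (in km·kg/m³).
e = (29.7 − 11.05) − (81675 − 23056.3) / 3280 = 0.778 km.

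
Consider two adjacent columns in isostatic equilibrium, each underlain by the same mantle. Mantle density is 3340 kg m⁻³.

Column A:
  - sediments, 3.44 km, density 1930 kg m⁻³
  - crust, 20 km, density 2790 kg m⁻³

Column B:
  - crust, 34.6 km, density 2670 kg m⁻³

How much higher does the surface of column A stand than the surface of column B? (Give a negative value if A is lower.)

For any compensation level in the mantle, the mantle terms cancel and isostasy reduces to e = (Σt_A − Σt_B) − (Σ(ρt)_A − Σ(ρt)_B) / ρ_m.
Σt_A = 23.44 km; Σt_B = 34.6 km; Σ(ρt)_A = 62439.2; Σ(ρt)_B = 92382 (in km·kg m⁻³).
e = (23.44 − 34.6) − (62439.2 − 92382) / 3340 = −2.2 km.

−2.2 km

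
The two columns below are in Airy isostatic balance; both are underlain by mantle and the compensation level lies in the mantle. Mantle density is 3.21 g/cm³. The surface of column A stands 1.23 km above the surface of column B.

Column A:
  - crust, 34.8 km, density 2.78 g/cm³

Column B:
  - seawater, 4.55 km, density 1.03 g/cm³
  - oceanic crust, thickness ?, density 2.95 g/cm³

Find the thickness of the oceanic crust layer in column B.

4.22 km

Take the compensation level at the base of the deeper column (depth z_c below the surface of column A) and equate Σ ρ_i t_i down to z_c; mantle fills any gap and the z_c terms cancel.
Column A: 34.8×2.78 + (z_c − 34.8)×3.21
Column B: 1.23×0 + 4.55×1.03 + x×2.95 + (z_c − 1.23 − 4.55 − x)×3.21
The z_c×3.21 term appears on both sides and cancels. Collect the known terms of each column as K = Σ(ρt)_known − 3.21 × (depth of known layers): K_A = 96.744 − 3.21×34.8 = −14.964; K_B = 4.6865 − 3.21×(1.23 + 4.55) = −13.8673.
Balance: K_A = K_B − x×(3.21 − 2.95), so x = (K_B − K_A)/(3.21 − 2.95) = 1.0967/0.26 = 4.22 km.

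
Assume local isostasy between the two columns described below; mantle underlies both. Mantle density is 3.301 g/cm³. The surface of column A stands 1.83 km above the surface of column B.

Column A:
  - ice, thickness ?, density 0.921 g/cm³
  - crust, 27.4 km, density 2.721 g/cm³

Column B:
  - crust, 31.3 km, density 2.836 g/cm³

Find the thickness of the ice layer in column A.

Take the compensation level at the base of the deeper column (depth z_c below the surface of column A) and equate Σ ρ_i t_i down to z_c; mantle fills any gap and the z_c terms cancel.
Column A: x×0.921 + 27.4×2.721 + (z_c − 27.4 − x)×3.301
Column B: 1.83×0 + 31.3×2.836 + (z_c − 1.83 − 31.3)×3.301
The z_c×3.301 term appears on both sides and cancels. Collect the known terms of each column as K = Σ(ρt)_known − 3.301 × (depth of known layers): K_A = 74.5554 − 3.301×27.4 = −15.892; K_B = 88.7668 − 3.301×(1.83 + 31.3) = −20.59533.
Balance: K_A − x×(3.301 − 0.921) = K_B, so x = (K_A − K_B)/(3.301 − 0.921) = 4.70333/2.38 = 1.98 km.

1.98 km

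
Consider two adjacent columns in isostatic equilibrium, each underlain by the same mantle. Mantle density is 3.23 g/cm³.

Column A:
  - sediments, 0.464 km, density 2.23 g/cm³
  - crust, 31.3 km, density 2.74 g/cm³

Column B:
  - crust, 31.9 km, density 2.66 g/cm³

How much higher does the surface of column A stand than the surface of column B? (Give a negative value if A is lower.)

For any compensation level in the mantle, the mantle terms cancel and isostasy reduces to e = (Σt_A − Σt_B) − (Σ(ρt)_A − Σ(ρt)_B) / ρ_m.
Σt_A = 31.764 km; Σt_B = 31.9 km; Σ(ρt)_A = 86.79672; Σ(ρt)_B = 84.854 (in km·g/cm³).
e = (31.764 − 31.9) − (86.79672 − 84.854) / 3.23 = −0.737 km.

−0.737 km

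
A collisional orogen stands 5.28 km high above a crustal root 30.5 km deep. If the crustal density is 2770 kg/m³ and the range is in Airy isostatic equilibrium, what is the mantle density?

3250 kg/m³

Airy balance: ρ_c h = (ρ_m − ρ_c) r → ρ_m = ρ_c (1 + h/r).
ρ_m = 2770 × (1 + 5.28 km/30.5 km) = 3250 kg/m³.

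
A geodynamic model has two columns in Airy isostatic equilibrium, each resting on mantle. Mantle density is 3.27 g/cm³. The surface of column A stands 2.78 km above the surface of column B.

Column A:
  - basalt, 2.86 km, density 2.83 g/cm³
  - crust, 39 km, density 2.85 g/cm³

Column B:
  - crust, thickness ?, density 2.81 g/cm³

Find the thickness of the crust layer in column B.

Take the compensation level at the base of the deeper column (depth z_c below the surface of column A) and equate Σ ρ_i t_i down to z_c; mantle fills any gap and the z_c terms cancel.
Column A: 2.86×2.83 + 39×2.85 + (z_c − 41.86)×3.27
Column B: 2.78×0 + x×2.81 + (z_c − 2.78 − 0 − x)×3.27
The z_c×3.27 term appears on both sides and cancels. Collect the known terms of each column as K = Σ(ρt)_known − 3.27 × (depth of known layers): K_A = 119.2438 − 3.27×41.86 = −17.6384; K_B = 0 − 3.27×(2.78 + 0) = −9.0906.
Balance: K_A = K_B − x×(3.27 − 2.81), so x = (K_B − K_A)/(3.27 − 2.81) = 8.5478/0.46 = 18.6 km.

18.6 km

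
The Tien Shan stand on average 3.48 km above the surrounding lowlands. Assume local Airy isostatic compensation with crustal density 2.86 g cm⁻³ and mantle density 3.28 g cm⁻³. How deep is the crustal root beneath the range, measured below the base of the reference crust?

Balancing pressure at the compensation depth: the weight of the topography is balanced by the buoyancy of the root, ρ_c h = (ρ_m − ρ_c) r.
r = h · ρ_c / (ρ_m − ρ_c) = 3.48 km × 2.86 / (3.28 − 2.86) = 23.7 km.

23.7 km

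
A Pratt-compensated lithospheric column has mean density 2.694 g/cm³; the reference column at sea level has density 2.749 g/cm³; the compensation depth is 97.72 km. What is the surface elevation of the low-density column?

ρ_ref D = ρ (D + h) → h = D (ρ_ref − ρ)/ρ.
h = 97.72 km × (2.749 − 2.694)/2.694 = 2 km.

2 km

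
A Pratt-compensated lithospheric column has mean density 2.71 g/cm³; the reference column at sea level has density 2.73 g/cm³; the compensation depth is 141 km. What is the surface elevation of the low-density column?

ρ_ref D = ρ (D + h) → h = D (ρ_ref − ρ)/ρ.
h = 141 km × (2.73 − 2.71)/2.71 = 1.04 km.

1.04 km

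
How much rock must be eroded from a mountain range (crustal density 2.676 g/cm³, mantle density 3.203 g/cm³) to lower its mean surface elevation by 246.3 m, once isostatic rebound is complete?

Net drop Δ = e − u = e − e ρ_c/ρ_m = e (ρ_m − ρ_c)/ρ_m.
e = Δ ρ_m/(ρ_m − ρ_c) = 246.3 m × 3.203/0.527 = 1500 m.

1500 m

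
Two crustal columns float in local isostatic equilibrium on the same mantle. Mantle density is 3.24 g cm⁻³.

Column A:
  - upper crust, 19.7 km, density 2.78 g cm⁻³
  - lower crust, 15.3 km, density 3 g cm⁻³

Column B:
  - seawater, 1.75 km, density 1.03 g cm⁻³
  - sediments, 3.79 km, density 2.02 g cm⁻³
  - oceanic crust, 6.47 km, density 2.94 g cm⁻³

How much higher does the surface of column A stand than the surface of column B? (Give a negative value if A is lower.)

0.71 km

For any compensation level in the mantle, the mantle terms cancel and isostasy reduces to e = (Σt_A − Σt_B) − (Σ(ρt)_A − Σ(ρt)_B) / ρ_m.
Σt_A = 35 km; Σt_B = 12.01 km; Σ(ρt)_A = 100.666; Σ(ρt)_B = 28.4801 (in km·g cm⁻³).
e = (35 − 12.01) − (100.666 − 28.4801) / 3.24 = 0.71 km.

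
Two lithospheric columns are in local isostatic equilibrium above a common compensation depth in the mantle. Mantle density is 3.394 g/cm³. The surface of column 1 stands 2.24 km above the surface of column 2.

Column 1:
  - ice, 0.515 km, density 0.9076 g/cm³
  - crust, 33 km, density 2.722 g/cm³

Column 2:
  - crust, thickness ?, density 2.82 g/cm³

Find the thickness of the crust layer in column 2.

27.6 km

Take the compensation level at the base of the deeper column (depth z_c below the surface of column 1) and equate Σ ρ_i t_i down to z_c; mantle fills any gap and the z_c terms cancel.
Column 1: 0.515×0.9076 + 33×2.722 + (z_c − 33.515)×3.394
Column 2: 2.24×0 + x×2.82 + (z_c − 2.24 − 0 − x)×3.394
The z_c×3.394 term appears on both sides and cancels. Collect the known terms of each column as K = Σ(ρt)_known − 3.394 × (depth of known layers): K_1 = 90.293414 − 3.394×33.515 = −23.456496; K_2 = 0 − 3.394×(2.24 + 0) = −7.60256.
Balance: K_1 = K_2 − x×(3.394 − 2.82), so x = (K_2 − K_1)/(3.394 − 2.82) = 15.8539/0.574 = 27.6 km.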